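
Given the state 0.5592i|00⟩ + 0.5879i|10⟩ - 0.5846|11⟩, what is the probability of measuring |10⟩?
0.3456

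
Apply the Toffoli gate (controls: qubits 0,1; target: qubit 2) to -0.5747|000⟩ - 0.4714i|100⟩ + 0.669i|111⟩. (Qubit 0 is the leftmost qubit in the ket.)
-0.5747|000⟩ - 0.4714i|100⟩ + 0.669i|110⟩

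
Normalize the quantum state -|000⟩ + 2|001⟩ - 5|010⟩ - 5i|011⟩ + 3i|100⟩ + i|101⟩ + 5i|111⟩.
-0.1054|000⟩ + 0.2108|001⟩ - 0.527|010⟩ - 0.527i|011⟩ + 0.3162i|100⟩ + 0.1054i|101⟩ + 0.527i|111⟩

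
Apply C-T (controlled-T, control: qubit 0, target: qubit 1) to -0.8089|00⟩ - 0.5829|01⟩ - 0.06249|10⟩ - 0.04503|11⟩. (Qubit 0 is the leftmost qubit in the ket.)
-0.8089|00⟩ - 0.5829|01⟩ - 0.06249|10⟩ + (-0.03184 - 0.03184i)|11⟩

C-T leaves the control-|0⟩ kets |00⟩, |01⟩ unchanged and applies T to qubit 1 on the control-|1⟩ pair (|10⟩, |11⟩).
T = [[1, 0], [0, (1/√2 + (1/√2)i)]].
With a = amp(|10⟩) = -0.06249 and b = amp(|11⟩) = -0.04503:
new amp(|10⟩) = (1)·a = -0.06249
new amp(|11⟩) = (1/√2 + (1/√2)i)·b = (-0.03184 - 0.03184i)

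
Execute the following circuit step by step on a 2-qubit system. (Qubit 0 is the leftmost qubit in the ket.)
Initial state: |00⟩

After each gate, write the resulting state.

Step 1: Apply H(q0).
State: 1/√2|00⟩ + 1/√2|10⟩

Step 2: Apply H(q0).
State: |00⟩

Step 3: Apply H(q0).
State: 1/√2|00⟩ + 1/√2|10⟩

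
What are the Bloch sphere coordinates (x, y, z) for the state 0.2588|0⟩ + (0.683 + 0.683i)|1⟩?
(0.3535, 0.3535, -0.866)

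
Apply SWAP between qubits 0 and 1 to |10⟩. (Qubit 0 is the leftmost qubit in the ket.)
|01⟩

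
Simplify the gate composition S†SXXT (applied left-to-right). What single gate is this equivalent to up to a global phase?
T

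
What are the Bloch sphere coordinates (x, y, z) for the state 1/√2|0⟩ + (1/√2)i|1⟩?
(0, 1, 0)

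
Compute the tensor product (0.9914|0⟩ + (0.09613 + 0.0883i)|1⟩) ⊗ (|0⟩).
0.9914|00⟩ + (0.09613 + 0.0883i)|10⟩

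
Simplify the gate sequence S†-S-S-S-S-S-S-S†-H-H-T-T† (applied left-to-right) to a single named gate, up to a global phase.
I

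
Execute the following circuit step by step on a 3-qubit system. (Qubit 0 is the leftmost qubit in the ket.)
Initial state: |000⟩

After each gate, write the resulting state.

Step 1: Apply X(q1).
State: |010⟩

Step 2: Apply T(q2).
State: |010⟩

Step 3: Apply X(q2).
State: |011⟩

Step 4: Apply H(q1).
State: 1/√2|001⟩ - 1/√2|011⟩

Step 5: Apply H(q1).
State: |011⟩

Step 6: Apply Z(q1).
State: -|011⟩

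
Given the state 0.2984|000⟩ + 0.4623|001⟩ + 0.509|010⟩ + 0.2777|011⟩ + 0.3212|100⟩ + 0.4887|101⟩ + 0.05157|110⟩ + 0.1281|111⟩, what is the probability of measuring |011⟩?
0.07712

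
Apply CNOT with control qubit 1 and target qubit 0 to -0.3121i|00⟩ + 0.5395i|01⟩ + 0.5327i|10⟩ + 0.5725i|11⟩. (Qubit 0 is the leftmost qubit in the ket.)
-0.3121i|00⟩ + 0.5725i|01⟩ + 0.5327i|10⟩ + 0.5395i|11⟩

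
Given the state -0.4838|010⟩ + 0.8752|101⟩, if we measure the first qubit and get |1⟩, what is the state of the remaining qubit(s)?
|01⟩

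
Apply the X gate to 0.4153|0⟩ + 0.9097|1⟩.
0.9097|0⟩ + 0.4153|1⟩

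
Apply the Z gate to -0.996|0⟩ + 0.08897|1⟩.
-0.996|0⟩ - 0.08897|1⟩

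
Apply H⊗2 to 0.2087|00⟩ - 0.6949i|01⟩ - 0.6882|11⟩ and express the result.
(-0.2398 - 0.3475i)|00⟩ + (0.4485 + 0.3475i)|01⟩ + (0.4485 - 0.3475i)|10⟩ + (-0.2398 + 0.3475i)|11⟩

H⊗2 gives amp(|y⟩) = (1/2) Σ_x (−1)^(x·y) amp(|x⟩), where x·y is the number of positions in which both x and y have a 1.
|00⟩: (0.2087 - 0.6949i - 0.6882)/2 = (-0.2398 - 0.3475i)
|01⟩: (0.2087 + 0.6949i + 0.6882)/2 = (0.4485 + 0.3475i)
|10⟩: (0.2087 - 0.6949i + 0.6882)/2 = (0.4485 - 0.3475i)
|11⟩: (0.2087 + 0.6949i - 0.6882)/2 = (-0.2398 + 0.3475i)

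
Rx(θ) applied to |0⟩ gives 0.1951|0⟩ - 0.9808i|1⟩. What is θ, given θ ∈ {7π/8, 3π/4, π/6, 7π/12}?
7π/8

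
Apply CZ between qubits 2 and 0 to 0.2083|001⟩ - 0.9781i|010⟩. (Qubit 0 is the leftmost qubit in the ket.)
0.2083|001⟩ - 0.9781i|010⟩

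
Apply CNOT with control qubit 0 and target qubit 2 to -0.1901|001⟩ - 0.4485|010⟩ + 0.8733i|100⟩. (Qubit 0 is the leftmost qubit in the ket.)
-0.1901|001⟩ - 0.4485|010⟩ + 0.8733i|101⟩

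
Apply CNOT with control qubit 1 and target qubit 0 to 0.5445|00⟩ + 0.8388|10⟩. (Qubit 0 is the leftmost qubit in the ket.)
0.5445|00⟩ + 0.8388|10⟩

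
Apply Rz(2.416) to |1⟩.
(0.3549 + 0.9349i)|1⟩

Rz(2.416) = [[e^(−iθ/2), 0], [0, e^(iθ/2)]] with e^(±iθ/2) = cos(θ/2) ± i·sin(θ/2); θ = 2.416, cos(θ/2) ≈ 0.35489, sin(θ/2) ≈ 0.934908.
With a = amp(|0⟩) = 0 and b = amp(|1⟩) = 1:
new amp(|0⟩) = (0.35489 - 0.934908i)·a = 0
new amp(|1⟩) = (0.35489 + 0.934908i)·b = (0.3549 + 0.9349i)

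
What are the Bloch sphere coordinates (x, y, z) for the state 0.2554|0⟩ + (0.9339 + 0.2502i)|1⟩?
(0.477, 0.1278, -0.8695)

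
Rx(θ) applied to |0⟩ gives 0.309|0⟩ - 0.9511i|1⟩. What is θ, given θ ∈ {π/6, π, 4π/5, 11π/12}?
4π/5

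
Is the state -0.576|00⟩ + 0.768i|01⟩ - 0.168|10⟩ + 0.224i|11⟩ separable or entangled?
Separable

Writing the state as a|00⟩ + b|01⟩ + c|10⟩ + d|11⟩, it is a product state iff ad − bc = 0.
Here (a, b, c, d) = (-0.576, 0.768i, -0.168, 0.224i): ad − bc = (-0.576)(0.224i) − (0.768i)(-0.168) = 0, so the state is separable.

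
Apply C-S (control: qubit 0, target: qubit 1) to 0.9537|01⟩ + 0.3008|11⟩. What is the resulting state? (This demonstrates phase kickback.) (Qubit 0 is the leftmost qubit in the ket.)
0.9537|01⟩ + 0.3008i|11⟩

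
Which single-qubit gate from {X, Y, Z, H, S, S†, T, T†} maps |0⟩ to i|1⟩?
Y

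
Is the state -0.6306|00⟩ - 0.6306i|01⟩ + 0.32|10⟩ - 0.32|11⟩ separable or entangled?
Entangled

Writing the state as a|00⟩ + b|01⟩ + c|10⟩ + d|11⟩, it is a product state iff ad − bc = 0.
Here (a, b, c, d) = (-0.6306, -0.6306i, 0.32, -0.32): ad − bc = (-0.6306)(-0.32) − (-0.6306i)(0.32) = (0.2018 + 0.2018i) ≠ 0, so the state is entangled.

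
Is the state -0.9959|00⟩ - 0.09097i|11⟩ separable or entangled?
Entangled

Writing the state as a|00⟩ + b|01⟩ + c|10⟩ + d|11⟩, it is a product state iff ad − bc = 0.
Here (a, b, c, d) = (-0.9959, 0, 0, -0.09097i): ad − bc = (-0.9959)(-0.09097i) − (0)(0) = 0.0906i ≠ 0, so the state is entangled.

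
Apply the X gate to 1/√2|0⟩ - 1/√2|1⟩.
-1/√2|0⟩ + 1/√2|1⟩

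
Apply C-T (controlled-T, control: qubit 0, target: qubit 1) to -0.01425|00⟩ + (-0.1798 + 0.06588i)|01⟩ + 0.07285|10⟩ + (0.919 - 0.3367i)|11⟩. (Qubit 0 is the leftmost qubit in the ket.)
-0.01425|00⟩ + (-0.1798 + 0.06588i)|01⟩ + 0.07285|10⟩ + (0.8879 + 0.4117i)|11⟩

C-T leaves the control-|0⟩ kets |00⟩, |01⟩ unchanged and applies T to qubit 1 on the control-|1⟩ pair (|10⟩, |11⟩).
T = [[1, 0], [0, (1/√2 + (1/√2)i)]].
With a = amp(|10⟩) = 0.07285 and b = amp(|11⟩) = (0.919 - 0.3367i):
new amp(|10⟩) = (1)·a = 0.07285
new amp(|11⟩) = (1/√2 + (1/√2)i)·b = (0.8879 + 0.4117i)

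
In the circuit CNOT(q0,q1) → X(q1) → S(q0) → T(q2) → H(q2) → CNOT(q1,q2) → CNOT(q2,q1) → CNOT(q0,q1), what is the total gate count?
8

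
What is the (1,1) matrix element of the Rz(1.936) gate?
(0.5669 + 0.8238i)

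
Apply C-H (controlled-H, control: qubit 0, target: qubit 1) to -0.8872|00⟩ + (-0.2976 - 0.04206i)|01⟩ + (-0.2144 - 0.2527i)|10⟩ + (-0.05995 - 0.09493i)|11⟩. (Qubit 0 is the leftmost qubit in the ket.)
-0.8872|00⟩ + (-0.2976 - 0.04206i)|01⟩ + (-0.194 - 0.2458i)|10⟩ + (-0.1092 - 0.1116i)|11⟩

C-H leaves the control-|0⟩ kets |00⟩, |01⟩ unchanged and applies H to qubit 1 on the control-|1⟩ pair (|10⟩, |11⟩).
H = [[1/√2, 1/√2], [1/√2, -1/√2]].
With a = amp(|10⟩) = (-0.2144 - 0.2527i) and b = amp(|11⟩) = (-0.05995 - 0.09493i):
new amp(|10⟩) = (1/√2)·a + (1/√2)·b = (-0.194 - 0.2458i)
new amp(|11⟩) = (1/√2)·a + (-1/√2)·b = (-0.1092 - 0.1116i)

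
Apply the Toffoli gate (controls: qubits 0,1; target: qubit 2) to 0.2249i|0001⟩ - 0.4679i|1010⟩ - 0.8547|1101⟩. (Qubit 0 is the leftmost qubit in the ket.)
0.2249i|0001⟩ - 0.4679i|1010⟩ - 0.8547|1111⟩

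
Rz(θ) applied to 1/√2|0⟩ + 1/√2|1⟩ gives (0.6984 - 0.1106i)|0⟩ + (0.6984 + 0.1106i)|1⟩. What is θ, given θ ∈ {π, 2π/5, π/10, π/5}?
π/10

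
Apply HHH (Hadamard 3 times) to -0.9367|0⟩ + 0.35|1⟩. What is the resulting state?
-0.4149|0⟩ - 0.9098|1⟩

H² = I, so H^3 = H: a single Hadamard. With (a, b) = (-0.9367, 0.35), H gives ((a + b)/√2, (a − b)/√2) = (-0.4149, -0.9098).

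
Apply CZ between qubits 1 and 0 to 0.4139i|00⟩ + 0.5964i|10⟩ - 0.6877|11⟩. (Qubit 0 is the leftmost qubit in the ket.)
0.4139i|00⟩ + 0.5964i|10⟩ + 0.6877|11⟩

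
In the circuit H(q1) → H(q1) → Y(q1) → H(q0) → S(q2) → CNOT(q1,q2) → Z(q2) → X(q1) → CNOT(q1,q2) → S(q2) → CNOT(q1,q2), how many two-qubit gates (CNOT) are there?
3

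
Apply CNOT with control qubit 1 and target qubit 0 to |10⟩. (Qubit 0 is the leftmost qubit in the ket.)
|10⟩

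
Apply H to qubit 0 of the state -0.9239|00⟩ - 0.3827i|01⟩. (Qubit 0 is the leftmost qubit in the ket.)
-0.6533|00⟩ - 0.2706i|01⟩ - 0.6533|10⟩ - 0.2706i|11⟩

H on qubit 0 mixes each pair of kets that differ only in qubit 0: amplitudes (a, b) of (|…0…⟩, |…1…⟩) become ((a + b)/√2, (a − b)/√2). Kets absent from the input have amplitude 0.
(|00⟩, |10⟩): (a, b) = (-0.9239, 0) → (-0.6533, -0.6533)
(|01⟩, |11⟩): (a, b) = (-0.3827i, 0) → (-0.2706i, -0.2706i)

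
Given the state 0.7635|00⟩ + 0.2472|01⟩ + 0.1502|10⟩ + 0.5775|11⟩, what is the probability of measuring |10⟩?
0.02256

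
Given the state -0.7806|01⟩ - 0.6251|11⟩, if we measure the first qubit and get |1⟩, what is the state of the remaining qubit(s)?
-|1⟩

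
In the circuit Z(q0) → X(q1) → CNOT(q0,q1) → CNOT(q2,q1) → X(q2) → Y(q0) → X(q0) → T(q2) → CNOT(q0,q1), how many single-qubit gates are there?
6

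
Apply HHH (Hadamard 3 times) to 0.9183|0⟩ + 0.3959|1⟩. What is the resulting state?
0.9293|0⟩ + 0.3694|1⟩

H² = I, so H^3 = H: a single Hadamard. With (a, b) = (0.9183, 0.3959), H gives ((a + b)/√2, (a − b)/√2) = (0.9293, 0.3694).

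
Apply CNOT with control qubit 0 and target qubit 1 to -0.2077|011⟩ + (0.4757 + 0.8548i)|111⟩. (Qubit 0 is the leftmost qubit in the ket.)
-0.2077|011⟩ + (0.4757 + 0.8548i)|101⟩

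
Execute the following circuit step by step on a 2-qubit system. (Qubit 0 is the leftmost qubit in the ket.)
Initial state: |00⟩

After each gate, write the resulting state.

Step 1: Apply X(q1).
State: |01⟩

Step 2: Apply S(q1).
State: i|01⟩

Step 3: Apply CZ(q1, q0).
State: i|01⟩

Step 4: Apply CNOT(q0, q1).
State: i|01⟩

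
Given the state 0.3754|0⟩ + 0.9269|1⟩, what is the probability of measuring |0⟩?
0.1409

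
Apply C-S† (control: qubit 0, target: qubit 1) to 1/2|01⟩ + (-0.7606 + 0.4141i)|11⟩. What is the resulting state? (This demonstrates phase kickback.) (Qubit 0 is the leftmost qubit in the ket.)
1/2|01⟩ + (0.4141 + 0.7606i)|11⟩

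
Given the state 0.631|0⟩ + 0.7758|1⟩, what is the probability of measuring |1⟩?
0.6019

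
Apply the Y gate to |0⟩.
i|1⟩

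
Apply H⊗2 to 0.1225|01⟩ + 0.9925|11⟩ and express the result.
0.5575|00⟩ - 0.5575|01⟩ - 0.435|10⟩ + 0.435|11⟩

H⊗2 gives amp(|y⟩) = (1/2) Σ_x (−1)^(x·y) amp(|x⟩), where x·y is the number of positions in which both x and y have a 1.
|00⟩: (0.1225 + 0.9925)/2 = 0.5575
|01⟩: (-0.1225 - 0.9925)/2 = -0.5575
|10⟩: (0.1225 - 0.9925)/2 = -0.435
|11⟩: (-0.1225 + 0.9925)/2 = 0.435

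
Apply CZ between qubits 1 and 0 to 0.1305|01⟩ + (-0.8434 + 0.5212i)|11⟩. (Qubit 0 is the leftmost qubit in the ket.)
0.1305|01⟩ + (0.8434 - 0.5212i)|11⟩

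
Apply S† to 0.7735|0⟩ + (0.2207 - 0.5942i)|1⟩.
0.7735|0⟩ + (-0.5942 - 0.2207i)|1⟩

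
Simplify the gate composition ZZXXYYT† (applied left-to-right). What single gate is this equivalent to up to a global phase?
T†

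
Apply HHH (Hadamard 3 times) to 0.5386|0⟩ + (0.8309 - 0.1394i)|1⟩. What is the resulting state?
(0.9684 - 0.09857i)|0⟩ + (-0.2067 + 0.09857i)|1⟩

H² = I, so H^3 = H: a single Hadamard. With (a, b) = (0.5386, (0.8309 - 0.1394i)), H gives ((a + b)/√2, (a − b)/√2) = ((0.9684 - 0.09857i), (-0.2067 + 0.09857i)).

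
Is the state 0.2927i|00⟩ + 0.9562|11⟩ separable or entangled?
Entangled

Writing the state as a|00⟩ + b|01⟩ + c|10⟩ + d|11⟩, it is a product state iff ad − bc = 0.
Here (a, b, c, d) = (0.2927i, 0, 0, 0.9562): ad − bc = (0.2927i)(0.9562) − (0)(0) = 0.2799i ≠ 0, so the state is entangled.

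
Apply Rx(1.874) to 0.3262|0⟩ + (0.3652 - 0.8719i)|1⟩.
(-0.5094 - 0.2943i)|0⟩ + (0.2163 - 0.7792i)|1⟩

Rx(1.874) = [[cos(θ/2), −i·sin(θ/2)], [−i·sin(θ/2), cos(θ/2)]]; θ = 1.874, cos(θ/2) ≈ 0.592208, sin(θ/2) ≈ 0.805785.
With a = amp(|0⟩) = 0.3262 and b = amp(|1⟩) = (0.3652 - 0.8719i):
new amp(|0⟩) = (0.592208)·a + (-0.805785i)·b = (-0.5094 - 0.2943i)
new amp(|1⟩) = (-0.805785i)·a + (0.592208)·b = (0.2163 - 0.7792i)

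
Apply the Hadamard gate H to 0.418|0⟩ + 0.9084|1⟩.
0.9379|0⟩ - 0.3468|1⟩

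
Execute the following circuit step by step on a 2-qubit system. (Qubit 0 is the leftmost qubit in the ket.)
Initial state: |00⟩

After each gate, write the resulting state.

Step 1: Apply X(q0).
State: |10⟩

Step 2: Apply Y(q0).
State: -i|00⟩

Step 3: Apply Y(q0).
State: |10⟩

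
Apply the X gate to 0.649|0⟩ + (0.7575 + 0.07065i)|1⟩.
(0.7575 + 0.07065i)|0⟩ + 0.649|1⟩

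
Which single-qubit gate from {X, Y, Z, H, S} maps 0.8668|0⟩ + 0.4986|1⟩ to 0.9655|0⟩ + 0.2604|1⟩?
H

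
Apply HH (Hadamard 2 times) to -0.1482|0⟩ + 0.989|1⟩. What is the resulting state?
-0.1482|0⟩ + 0.989|1⟩

H² = I, so an even number of Hadamards cancels: H^2 = I and the state is unchanged.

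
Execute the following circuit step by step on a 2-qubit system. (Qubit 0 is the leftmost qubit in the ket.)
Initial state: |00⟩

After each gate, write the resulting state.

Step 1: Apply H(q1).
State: 1/√2|00⟩ + 1/√2|01⟩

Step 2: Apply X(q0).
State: 1/√2|10⟩ + 1/√2|11⟩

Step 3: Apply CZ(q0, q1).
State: 1/√2|10⟩ - 1/√2|11⟩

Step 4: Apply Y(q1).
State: (1/√2)i|10⟩ + (1/√2)i|11⟩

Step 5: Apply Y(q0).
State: 1/√2|00⟩ + 1/√2|01⟩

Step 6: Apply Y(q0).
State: (1/√2)i|10⟩ + (1/√2)i|11⟩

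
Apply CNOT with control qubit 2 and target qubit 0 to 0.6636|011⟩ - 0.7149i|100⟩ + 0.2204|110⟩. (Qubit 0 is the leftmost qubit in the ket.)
-0.7149i|100⟩ + 0.2204|110⟩ + 0.6636|111⟩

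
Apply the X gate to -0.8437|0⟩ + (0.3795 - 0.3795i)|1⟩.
(0.3795 - 0.3795i)|0⟩ - 0.8437|1⟩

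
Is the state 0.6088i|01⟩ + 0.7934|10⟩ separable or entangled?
Entangled

Writing the state as a|00⟩ + b|01⟩ + c|10⟩ + d|11⟩, it is a product state iff ad − bc = 0.
Here (a, b, c, d) = (0, 0.6088i, 0.7934, 0): ad − bc = (0)(0) − (0.6088i)(0.7934) = -0.483i ≠ 0, so the state is entangled.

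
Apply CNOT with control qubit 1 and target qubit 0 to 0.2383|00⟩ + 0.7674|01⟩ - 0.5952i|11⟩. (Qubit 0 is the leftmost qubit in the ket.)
0.2383|00⟩ - 0.5952i|01⟩ + 0.7674|11⟩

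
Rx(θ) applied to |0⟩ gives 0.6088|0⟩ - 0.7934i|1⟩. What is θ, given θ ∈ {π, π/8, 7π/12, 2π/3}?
7π/12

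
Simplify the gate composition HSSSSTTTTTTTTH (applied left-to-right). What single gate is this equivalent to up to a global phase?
I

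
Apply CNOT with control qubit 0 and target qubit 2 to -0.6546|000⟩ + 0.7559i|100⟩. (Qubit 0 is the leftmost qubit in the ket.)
-0.6546|000⟩ + 0.7559i|101⟩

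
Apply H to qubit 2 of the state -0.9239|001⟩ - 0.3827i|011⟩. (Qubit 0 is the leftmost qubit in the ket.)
-0.6533|000⟩ + 0.6533|001⟩ - 0.2706i|010⟩ + 0.2706i|011⟩

H on qubit 2 mixes each pair of kets that differ only in qubit 2: amplitudes (a, b) of (|…0…⟩, |…1…⟩) become ((a + b)/√2, (a − b)/√2). Kets absent from the input have amplitude 0.
(|000⟩, |001⟩): (a, b) = (0, -0.9239) → (-0.6533, 0.6533)
(|010⟩, |011⟩): (a, b) = (0, -0.3827i) → (-0.2706i, 0.2706i)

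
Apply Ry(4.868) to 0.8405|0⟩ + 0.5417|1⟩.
-0.9908|0⟩ + 0.1347|1⟩

Ry(4.868) = [[cos(θ/2), −sin(θ/2)], [sin(θ/2), cos(θ/2)]]; θ = 4.868, cos(θ/2) ≈ -0.759929, sin(θ/2) ≈ 0.650006.
With a = amp(|0⟩) = 0.8405 and b = amp(|1⟩) = 0.5417:
new amp(|0⟩) = (-0.759929)·a + (-0.650006)·b = -0.9908
new amp(|1⟩) = (0.650006)·a + (-0.759929)·b = 0.1347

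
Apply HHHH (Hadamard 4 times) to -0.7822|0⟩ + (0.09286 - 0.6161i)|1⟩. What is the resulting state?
-0.7822|0⟩ + (0.09286 - 0.6161i)|1⟩

H² = I, so an even number of Hadamards cancels: H^4 = I and the state is unchanged.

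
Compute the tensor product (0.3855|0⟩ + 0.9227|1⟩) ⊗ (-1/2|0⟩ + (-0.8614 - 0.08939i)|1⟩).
-0.1928|00⟩ + (-0.3321 - 0.03446i)|01⟩ - 0.4614|10⟩ + (-0.7948 - 0.08248i)|11⟩

amp(|b₁b₂…⟩) = product of the factor amplitudes for bits b₁, b₂, …; only kets whose every factor amplitude is nonzero survive.
|00⟩: (0.3855)(-1/2) = -0.1928
|01⟩: (0.3855)(-0.8614 - 0.08939i) = (-0.3321 - 0.03446i)
|10⟩: (0.9227)(-1/2) = -0.4614
|11⟩: (0.9227)(-0.8614 - 0.08939i) = (-0.7948 - 0.08248i)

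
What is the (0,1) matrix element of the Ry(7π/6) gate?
-0.9659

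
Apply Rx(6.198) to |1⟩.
-0.04258i|0⟩ - 0.9991|1⟩

Rx(6.198) = [[cos(θ/2), −i·sin(θ/2)], [−i·sin(θ/2), cos(θ/2)]]; θ = 6.198, cos(θ/2) ≈ -0.999093, sin(θ/2) ≈ 0.0425798.
With a = amp(|0⟩) = 0 and b = amp(|1⟩) = 1:
new amp(|0⟩) = (-0.999093)·a + (-0.0425798i)·b = -0.04258i
new amp(|1⟩) = (-0.0425798i)·a + (-0.999093)·b = -0.9991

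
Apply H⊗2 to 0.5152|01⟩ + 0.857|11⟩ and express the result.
0.6861|00⟩ - 0.6861|01⟩ - 0.1709|10⟩ + 0.1709|11⟩

H⊗2 gives amp(|y⟩) = (1/2) Σ_x (−1)^(x·y) amp(|x⟩), where x·y is the number of positions in which both x and y have a 1.
|00⟩: (0.5152 + 0.857)/2 = 0.6861
|01⟩: (-0.5152 - 0.857)/2 = -0.6861
|10⟩: (0.5152 - 0.857)/2 = -0.1709
|11⟩: (-0.5152 + 0.857)/2 = 0.1709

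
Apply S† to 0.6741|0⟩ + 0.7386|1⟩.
0.6741|0⟩ - 0.7386i|1⟩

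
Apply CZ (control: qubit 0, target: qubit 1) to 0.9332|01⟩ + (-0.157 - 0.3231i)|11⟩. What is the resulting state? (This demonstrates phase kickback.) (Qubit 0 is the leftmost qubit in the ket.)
0.9332|01⟩ + (0.157 + 0.3231i)|11⟩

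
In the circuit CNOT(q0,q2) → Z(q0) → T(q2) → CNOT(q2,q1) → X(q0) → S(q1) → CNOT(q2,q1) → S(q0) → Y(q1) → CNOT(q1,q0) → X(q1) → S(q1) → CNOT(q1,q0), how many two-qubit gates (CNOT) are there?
5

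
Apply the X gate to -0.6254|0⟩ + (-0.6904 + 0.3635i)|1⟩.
(-0.6904 + 0.3635i)|0⟩ - 0.6254|1⟩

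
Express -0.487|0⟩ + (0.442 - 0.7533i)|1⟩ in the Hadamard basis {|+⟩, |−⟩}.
(-0.03182 - 0.5327i)|+⟩ + (-0.6569 + 0.5327i)|−⟩

With |ψ⟩ = α|0⟩ + β|1⟩, the Hadamard-basis coefficients are ⟨+|ψ⟩ = (α + β)/√2 and ⟨−|ψ⟩ = (α − β)/√2.
Here α = -0.487, β = (0.442 - 0.7533i): (α + β)/√2 = (-0.03182 - 0.5327i), (α − β)/√2 = (-0.6569 + 0.5327i).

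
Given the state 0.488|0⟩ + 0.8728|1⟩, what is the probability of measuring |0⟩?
0.2381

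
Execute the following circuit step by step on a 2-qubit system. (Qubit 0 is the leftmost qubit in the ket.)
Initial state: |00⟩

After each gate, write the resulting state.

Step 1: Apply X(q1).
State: |01⟩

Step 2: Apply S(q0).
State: |01⟩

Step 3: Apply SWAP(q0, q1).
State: |10⟩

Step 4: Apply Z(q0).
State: -|10⟩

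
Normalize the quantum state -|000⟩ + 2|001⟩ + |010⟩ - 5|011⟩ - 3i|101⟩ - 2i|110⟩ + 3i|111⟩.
-0.1374|000⟩ + 0.2747|001⟩ + 0.1374|010⟩ - 0.6868|011⟩ - 0.4121i|101⟩ - 0.2747i|110⟩ + 0.4121i|111⟩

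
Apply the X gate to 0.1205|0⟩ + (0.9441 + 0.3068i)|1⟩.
(0.9441 + 0.3068i)|0⟩ + 0.1205|1⟩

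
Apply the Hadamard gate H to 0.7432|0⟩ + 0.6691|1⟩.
0.9986|0⟩ + 0.0524|1⟩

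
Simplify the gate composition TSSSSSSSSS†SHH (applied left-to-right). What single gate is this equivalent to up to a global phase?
T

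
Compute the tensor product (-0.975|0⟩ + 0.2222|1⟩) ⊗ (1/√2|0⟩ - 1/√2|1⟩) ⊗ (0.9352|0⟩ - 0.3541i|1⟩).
-0.6448|000⟩ + 0.2441i|001⟩ + 0.6448|010⟩ - 0.2441i|011⟩ + 0.1469|100⟩ - 0.05564i|101⟩ - 0.1469|110⟩ + 0.05564i|111⟩

amp(|b₁b₂…⟩) = product of the factor amplitudes for bits b₁, b₂, …; only kets whose every factor amplitude is nonzero survive.
|000⟩: (-0.975)(1/√2)(0.9352) = -0.6448
|001⟩: (-0.975)(1/√2)(-0.3541i) = 0.2441i
|010⟩: (-0.975)(-1/√2)(0.9352) = 0.6448
|011⟩: (-0.975)(-1/√2)(-0.3541i) = -0.2441i
|100⟩: (0.2222)(1/√2)(0.9352) = 0.1469
|101⟩: (0.2222)(1/√2)(-0.3541i) = -0.05564i
|110⟩: (0.2222)(-1/√2)(0.9352) = -0.1469
|111⟩: (0.2222)(-1/√2)(-0.3541i) = 0.05564i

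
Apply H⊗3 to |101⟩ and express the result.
1/√8|000⟩ - 1/√8|001⟩ + 1/√8|010⟩ - 1/√8|011⟩ - 1/√8|100⟩ + 1/√8|101⟩ - 1/√8|110⟩ + 1/√8|111⟩

H⊗3 gives amp(|y⟩) = (1/2√2) Σ_x (−1)^(x·y) amp(|x⟩), where x·y is the number of positions in which both x and y have a 1.
|000⟩: (1)/(2√2) = 1/√8
|001⟩: (-1)/(2√2) = -1/√8
|010⟩: (1)/(2√2) = 1/√8
|011⟩: (-1)/(2√2) = -1/√8
|100⟩: (-1)/(2√2) = -1/√8
|101⟩: (1)/(2√2) = 1/√8
|110⟩: (-1)/(2√2) = -1/√8
|111⟩: (1)/(2√2) = 1/√8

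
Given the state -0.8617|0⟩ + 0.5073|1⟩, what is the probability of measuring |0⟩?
0.7425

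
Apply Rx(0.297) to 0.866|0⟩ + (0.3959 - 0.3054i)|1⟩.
(0.8113 - 0.05858i)|0⟩ + (0.3915 - 0.4302i)|1⟩

Rx(0.297) = [[cos(θ/2), −i·sin(θ/2)], [−i·sin(θ/2), cos(θ/2)]]; θ = 0.297, cos(θ/2) ≈ 0.988994, sin(θ/2) ≈ 0.147955.
With a = amp(|0⟩) = 0.866 and b = amp(|1⟩) = (0.3959 - 0.3054i):
new amp(|0⟩) = (0.988994)·a + (-0.147955i)·b = (0.8113 - 0.05858i)
new amp(|1⟩) = (-0.147955i)·a + (0.988994)·b = (0.3915 - 0.4302i)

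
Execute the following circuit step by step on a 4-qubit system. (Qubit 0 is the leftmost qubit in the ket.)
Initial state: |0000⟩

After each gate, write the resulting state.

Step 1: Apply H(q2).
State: 1/√2|0000⟩ + 1/√2|0010⟩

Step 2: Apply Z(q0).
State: 1/√2|0000⟩ + 1/√2|0010⟩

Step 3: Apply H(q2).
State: |0000⟩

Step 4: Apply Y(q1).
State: i|0100⟩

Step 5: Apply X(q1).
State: i|0000⟩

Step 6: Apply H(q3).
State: (1/√2)i|0000⟩ + (1/√2)i|0001⟩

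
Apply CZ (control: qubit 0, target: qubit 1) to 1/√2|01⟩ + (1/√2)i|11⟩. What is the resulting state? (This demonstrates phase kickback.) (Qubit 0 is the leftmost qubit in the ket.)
1/√2|01⟩ - (1/√2)i|11⟩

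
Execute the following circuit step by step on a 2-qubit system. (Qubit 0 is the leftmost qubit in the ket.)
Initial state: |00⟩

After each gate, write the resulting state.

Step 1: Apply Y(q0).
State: i|10⟩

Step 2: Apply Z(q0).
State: -i|10⟩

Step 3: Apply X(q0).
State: -i|00⟩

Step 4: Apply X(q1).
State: -i|01⟩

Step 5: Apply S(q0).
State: -i|01⟩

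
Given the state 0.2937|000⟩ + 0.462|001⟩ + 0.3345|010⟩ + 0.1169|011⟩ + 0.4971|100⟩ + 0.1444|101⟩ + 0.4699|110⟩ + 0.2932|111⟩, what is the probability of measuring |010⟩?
0.1119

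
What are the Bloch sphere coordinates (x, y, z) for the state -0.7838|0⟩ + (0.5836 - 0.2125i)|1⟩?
(-0.9149, 0.3331, 0.2286)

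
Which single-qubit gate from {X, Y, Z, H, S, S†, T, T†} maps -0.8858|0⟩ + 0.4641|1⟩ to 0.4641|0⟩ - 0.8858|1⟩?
X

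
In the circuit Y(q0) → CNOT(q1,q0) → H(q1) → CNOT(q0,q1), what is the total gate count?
4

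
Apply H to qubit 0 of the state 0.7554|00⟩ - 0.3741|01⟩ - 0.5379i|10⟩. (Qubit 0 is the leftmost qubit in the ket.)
(0.5341 - 0.3804i)|00⟩ - 0.2645|01⟩ + (0.5341 + 0.3804i)|10⟩ - 0.2645|11⟩

H on qubit 0 mixes each pair of kets that differ only in qubit 0: amplitudes (a, b) of (|…0…⟩, |…1…⟩) become ((a + b)/√2, (a − b)/√2). Kets absent from the input have amplitude 0.
(|00⟩, |10⟩): (a, b) = (0.7554, -0.5379i) → ((0.5341 - 0.3804i), (0.5341 + 0.3804i))
(|01⟩, |11⟩): (a, b) = (-0.3741, 0) → (-0.2645, -0.2645)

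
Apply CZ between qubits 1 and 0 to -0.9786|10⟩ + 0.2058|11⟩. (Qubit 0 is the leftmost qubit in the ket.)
-0.9786|10⟩ - 0.2058|11⟩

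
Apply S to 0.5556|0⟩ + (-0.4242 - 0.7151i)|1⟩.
0.5556|0⟩ + (0.7151 - 0.4242i)|1⟩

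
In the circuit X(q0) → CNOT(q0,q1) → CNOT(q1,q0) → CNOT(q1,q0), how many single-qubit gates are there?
1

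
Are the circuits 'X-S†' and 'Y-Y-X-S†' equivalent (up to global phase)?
Yes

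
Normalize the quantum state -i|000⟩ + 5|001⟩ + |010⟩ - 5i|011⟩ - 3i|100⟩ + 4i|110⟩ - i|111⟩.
-0.1132i|000⟩ + 0.5661|001⟩ + 0.1132|010⟩ - 0.5661i|011⟩ - 0.3397i|100⟩ + 0.4529i|110⟩ - 0.1132i|111⟩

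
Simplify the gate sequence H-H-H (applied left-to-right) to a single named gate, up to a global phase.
H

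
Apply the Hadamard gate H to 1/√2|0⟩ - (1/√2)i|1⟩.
(1/2 - (1/2)i)|0⟩ + (1/2 + (1/2)i)|1⟩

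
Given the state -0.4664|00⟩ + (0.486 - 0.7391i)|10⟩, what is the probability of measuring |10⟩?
0.7825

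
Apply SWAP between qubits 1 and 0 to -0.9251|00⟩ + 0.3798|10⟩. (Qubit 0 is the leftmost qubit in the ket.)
-0.9251|00⟩ + 0.3798|01⟩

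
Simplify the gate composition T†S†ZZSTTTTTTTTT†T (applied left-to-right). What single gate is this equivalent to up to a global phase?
T†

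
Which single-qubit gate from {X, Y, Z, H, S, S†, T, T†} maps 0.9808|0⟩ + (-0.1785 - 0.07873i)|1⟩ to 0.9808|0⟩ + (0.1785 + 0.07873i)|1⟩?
Z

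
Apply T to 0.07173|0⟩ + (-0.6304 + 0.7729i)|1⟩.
0.07173|0⟩ + (-0.9923 + 0.1008i)|1⟩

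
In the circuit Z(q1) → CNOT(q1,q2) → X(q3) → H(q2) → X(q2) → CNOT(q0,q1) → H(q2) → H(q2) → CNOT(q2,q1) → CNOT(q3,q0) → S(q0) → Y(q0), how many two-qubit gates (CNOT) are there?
4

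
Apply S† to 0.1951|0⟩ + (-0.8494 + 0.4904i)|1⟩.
0.1951|0⟩ + (0.4904 + 0.8494i)|1⟩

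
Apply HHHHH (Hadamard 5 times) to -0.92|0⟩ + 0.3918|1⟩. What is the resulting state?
-0.3735|0⟩ - 0.9276|1⟩

H² = I, so H^5 = H: a single Hadamard. With (a, b) = (-0.92, 0.3918), H gives ((a + b)/√2, (a − b)/√2) = (-0.3735, -0.9276).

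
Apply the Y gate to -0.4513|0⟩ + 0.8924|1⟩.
-0.8924i|0⟩ - 0.4513i|1⟩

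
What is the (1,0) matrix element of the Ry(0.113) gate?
0.05647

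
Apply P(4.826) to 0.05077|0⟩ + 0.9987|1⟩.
0.05077|0⟩ + (0.1132 - 0.9923i)|1⟩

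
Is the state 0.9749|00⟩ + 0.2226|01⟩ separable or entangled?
Separable

Writing the state as a|00⟩ + b|01⟩ + c|10⟩ + d|11⟩, it is a product state iff ad − bc = 0.
Here (a, b, c, d) = (0.9749, 0.2226, 0, 0): ad − bc = (0.9749)(0) − (0.2226)(0) = 0, so the state is separable.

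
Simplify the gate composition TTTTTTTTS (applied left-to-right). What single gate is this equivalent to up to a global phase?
S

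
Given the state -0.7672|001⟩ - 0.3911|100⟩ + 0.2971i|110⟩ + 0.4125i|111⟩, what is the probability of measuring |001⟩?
0.5886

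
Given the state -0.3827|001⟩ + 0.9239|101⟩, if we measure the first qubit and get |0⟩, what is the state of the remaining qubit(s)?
-|01⟩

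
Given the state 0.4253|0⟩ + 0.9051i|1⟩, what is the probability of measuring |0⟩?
0.1809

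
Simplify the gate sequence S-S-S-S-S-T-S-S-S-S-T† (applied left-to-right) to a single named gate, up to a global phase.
S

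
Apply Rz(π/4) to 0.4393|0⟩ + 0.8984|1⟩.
(0.4059 - 0.1681i)|0⟩ + (0.83 + 0.3438i)|1⟩

Rz(π/4) = [[e^(−iθ/2), 0], [0, e^(iθ/2)]] with e^(±iθ/2) = cos(θ/2) ± i·sin(θ/2); θ = π/4, cos(θ/2) ≈ 0.92388, sin(θ/2) ≈ 0.382683.
With a = amp(|0⟩) = 0.4393 and b = amp(|1⟩) = 0.8984:
new amp(|0⟩) = (0.92388 - 0.382683i)·a = (0.4059 - 0.1681i)
new amp(|1⟩) = (0.92388 + 0.382683i)·b = (0.83 + 0.3438i)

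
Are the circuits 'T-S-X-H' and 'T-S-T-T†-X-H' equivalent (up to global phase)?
Yes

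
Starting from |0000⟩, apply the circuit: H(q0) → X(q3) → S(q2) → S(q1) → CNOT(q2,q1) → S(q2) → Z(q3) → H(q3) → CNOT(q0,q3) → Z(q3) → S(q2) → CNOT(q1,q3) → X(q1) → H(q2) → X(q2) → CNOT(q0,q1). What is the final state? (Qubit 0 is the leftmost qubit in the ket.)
-1/√8|0100⟩ - 1/√8|0101⟩ - 1/√8|0110⟩ - 1/√8|0111⟩ + 1/√8|1000⟩ + 1/√8|1001⟩ + 1/√8|1010⟩ + 1/√8|1011⟩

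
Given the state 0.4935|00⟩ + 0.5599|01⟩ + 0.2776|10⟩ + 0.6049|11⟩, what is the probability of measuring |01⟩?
0.3135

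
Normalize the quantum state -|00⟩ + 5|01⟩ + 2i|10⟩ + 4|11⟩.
-0.1474|00⟩ + 0.7372|01⟩ + 0.2949i|10⟩ + 0.5898|11⟩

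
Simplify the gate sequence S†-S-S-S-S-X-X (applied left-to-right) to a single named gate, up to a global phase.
S†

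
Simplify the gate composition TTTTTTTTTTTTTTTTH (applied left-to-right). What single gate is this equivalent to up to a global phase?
H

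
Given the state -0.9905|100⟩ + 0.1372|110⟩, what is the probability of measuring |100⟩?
0.9811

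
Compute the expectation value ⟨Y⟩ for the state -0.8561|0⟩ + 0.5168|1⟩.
0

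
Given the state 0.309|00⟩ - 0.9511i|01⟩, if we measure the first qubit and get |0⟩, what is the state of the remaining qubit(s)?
0.309|0⟩ - 0.9511i|1⟩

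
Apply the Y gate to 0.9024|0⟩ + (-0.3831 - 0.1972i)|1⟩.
(-0.1972 + 0.3831i)|0⟩ + 0.9024i|1⟩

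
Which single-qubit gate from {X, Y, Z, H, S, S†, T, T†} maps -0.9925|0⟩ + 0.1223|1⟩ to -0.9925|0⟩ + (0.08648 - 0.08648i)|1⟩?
T†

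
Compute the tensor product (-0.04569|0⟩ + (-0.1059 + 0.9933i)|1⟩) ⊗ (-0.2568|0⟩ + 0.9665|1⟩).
0.01173|00⟩ - 0.04416|01⟩ + (0.0272 - 0.2551i)|10⟩ + (-0.1024 + 0.96i)|11⟩

amp(|b₁b₂…⟩) = product of the factor amplitudes for bits b₁, b₂, …; only kets whose every factor amplitude is nonzero survive.
|00⟩: (-0.04569)(-0.2568) = 0.01173
|01⟩: (-0.04569)(0.9665) = -0.04416
|10⟩: (-0.1059 + 0.9933i)(-0.2568) = (0.0272 - 0.2551i)
|11⟩: (-0.1059 + 0.9933i)(0.9665) = (-0.1024 + 0.96i)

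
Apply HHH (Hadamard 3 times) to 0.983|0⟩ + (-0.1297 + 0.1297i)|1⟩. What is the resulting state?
(0.6034 + 0.09171i)|0⟩ + (0.7868 - 0.09171i)|1⟩

H² = I, so H^3 = H: a single Hadamard. With (a, b) = (0.983, (-0.1297 + 0.1297i)), H gives ((a + b)/√2, (a − b)/√2) = ((0.6034 + 0.09171i), (0.7868 - 0.09171i)).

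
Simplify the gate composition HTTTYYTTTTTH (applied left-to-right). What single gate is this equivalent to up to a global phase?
I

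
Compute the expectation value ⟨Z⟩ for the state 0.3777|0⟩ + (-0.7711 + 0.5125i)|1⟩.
-0.7146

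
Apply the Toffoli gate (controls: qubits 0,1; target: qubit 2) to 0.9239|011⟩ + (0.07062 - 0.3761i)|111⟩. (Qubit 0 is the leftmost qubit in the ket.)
0.9239|011⟩ + (0.07062 - 0.3761i)|110⟩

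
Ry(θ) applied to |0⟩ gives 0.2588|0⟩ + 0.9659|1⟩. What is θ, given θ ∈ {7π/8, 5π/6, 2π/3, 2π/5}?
5π/6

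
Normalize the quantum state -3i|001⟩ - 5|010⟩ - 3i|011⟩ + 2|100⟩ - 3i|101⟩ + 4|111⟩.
-(1/√8)i|001⟩ - 0.5893|010⟩ - (1/√8)i|011⟩ + 0.2357|100⟩ - (1/√8)i|101⟩ + 0.4714|111⟩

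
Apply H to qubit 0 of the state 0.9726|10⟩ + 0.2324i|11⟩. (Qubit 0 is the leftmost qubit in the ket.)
0.6877|00⟩ + 0.1643i|01⟩ - 0.6877|10⟩ - 0.1643i|11⟩

H on qubit 0 mixes each pair of kets that differ only in qubit 0: amplitudes (a, b) of (|…0…⟩, |…1…⟩) become ((a + b)/√2, (a − b)/√2). Kets absent from the input have amplitude 0.
(|00⟩, |10⟩): (a, b) = (0, 0.9726) → (0.6877, -0.6877)
(|01⟩, |11⟩): (a, b) = (0, 0.2324i) → (0.1643i, -0.1643i)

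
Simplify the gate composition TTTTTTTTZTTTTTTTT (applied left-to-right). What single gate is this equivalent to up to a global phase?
Z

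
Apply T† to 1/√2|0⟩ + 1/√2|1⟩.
1/√2|0⟩ + (1/2 - (1/2)i)|1⟩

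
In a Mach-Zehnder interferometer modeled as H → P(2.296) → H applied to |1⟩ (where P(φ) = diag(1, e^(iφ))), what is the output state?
(0.8316 - 0.3742i)|0⟩ + (0.1684 + 0.3742i)|1⟩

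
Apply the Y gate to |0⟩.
i|1⟩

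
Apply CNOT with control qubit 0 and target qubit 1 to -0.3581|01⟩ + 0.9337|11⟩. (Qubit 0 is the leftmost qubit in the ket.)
-0.3581|01⟩ + 0.9337|10⟩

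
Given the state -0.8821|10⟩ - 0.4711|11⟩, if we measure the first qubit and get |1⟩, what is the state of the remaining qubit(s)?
-0.8821|0⟩ - 0.4711|1⟩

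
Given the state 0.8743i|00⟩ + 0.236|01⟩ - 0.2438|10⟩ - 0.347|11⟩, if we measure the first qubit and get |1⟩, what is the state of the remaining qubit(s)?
-0.5749|0⟩ - 0.8182|1⟩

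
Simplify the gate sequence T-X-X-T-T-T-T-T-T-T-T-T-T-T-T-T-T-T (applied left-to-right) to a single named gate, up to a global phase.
I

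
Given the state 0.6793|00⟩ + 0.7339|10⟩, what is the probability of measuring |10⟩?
0.5386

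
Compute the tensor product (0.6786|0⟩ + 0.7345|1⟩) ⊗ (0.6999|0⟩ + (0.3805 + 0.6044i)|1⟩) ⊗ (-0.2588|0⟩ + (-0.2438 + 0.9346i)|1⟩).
-0.1229|000⟩ + (-0.1158 + 0.4439i)|001⟩ + (-0.06682 - 0.1061i)|010⟩ + (-0.4463 + 0.1413i)|011⟩ - 0.133|100⟩ + (-0.1253 + 0.4805i)|101⟩ + (-0.07233 - 0.1149i)|110⟩ + (-0.483 + 0.153i)|111⟩

amp(|b₁b₂…⟩) = product of the factor amplitudes for bits b₁, b₂, …; only kets whose every factor amplitude is nonzero survive.
|000⟩: (0.6786)(0.6999)(-0.2588) = -0.1229
|001⟩: (0.6786)(0.6999)(-0.2438 + 0.9346i) = (-0.1158 + 0.4439i)
|010⟩: (0.6786)(0.3805 + 0.6044i)(-0.2588) = (-0.06682 - 0.1061i)
|011⟩: (0.6786)(0.3805 + 0.6044i)(-0.2438 + 0.9346i) = (-0.4463 + 0.1413i)
|100⟩: (0.7345)(0.6999)(-0.2588) = -0.133
|101⟩: (0.7345)(0.6999)(-0.2438 + 0.9346i) = (-0.1253 + 0.4805i)
|110⟩: (0.7345)(0.3805 + 0.6044i)(-0.2588) = (-0.07233 - 0.1149i)
|111⟩: (0.7345)(0.3805 + 0.6044i)(-0.2438 + 0.9346i) = (-0.483 + 0.153i)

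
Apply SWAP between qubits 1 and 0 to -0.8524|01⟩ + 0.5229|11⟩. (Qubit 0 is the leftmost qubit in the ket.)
-0.8524|10⟩ + 0.5229|11⟩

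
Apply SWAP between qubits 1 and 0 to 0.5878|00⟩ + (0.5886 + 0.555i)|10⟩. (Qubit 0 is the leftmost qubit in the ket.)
0.5878|00⟩ + (0.5886 + 0.555i)|01⟩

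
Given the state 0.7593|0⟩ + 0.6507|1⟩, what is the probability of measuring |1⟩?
0.4234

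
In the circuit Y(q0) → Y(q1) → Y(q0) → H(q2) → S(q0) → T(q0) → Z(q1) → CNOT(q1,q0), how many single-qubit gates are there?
7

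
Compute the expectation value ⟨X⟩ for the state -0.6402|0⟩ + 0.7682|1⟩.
-0.9836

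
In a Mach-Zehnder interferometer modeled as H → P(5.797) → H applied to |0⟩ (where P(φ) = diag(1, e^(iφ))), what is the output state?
(0.9421 - 0.2336i)|0⟩ + (0.05794 + 0.2336i)|1⟩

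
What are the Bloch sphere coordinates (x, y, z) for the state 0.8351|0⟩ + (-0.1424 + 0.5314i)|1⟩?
(-0.2378, 0.8875, 0.3947)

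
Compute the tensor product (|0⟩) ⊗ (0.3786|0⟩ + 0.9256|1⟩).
0.3786|00⟩ + 0.9256|01⟩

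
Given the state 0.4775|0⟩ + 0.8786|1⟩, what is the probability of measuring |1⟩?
0.7719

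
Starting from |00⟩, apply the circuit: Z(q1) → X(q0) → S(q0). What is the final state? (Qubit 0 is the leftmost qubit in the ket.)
i|10⟩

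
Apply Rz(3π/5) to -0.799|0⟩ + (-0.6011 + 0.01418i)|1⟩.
(-0.4696 + 0.6464i)|0⟩ + (-0.3648 - 0.478i)|1⟩

Rz(3π/5) = [[e^(−iθ/2), 0], [0, e^(iθ/2)]] with e^(±iθ/2) = cos(θ/2) ± i·sin(θ/2); θ = 3π/5, cos(θ/2) ≈ 0.587785, sin(θ/2) ≈ 0.809017.
With a = amp(|0⟩) = -0.799 and b = amp(|1⟩) = (-0.6011 + 0.01418i):
new amp(|0⟩) = (0.587785 - 0.809017i)·a = (-0.4696 + 0.6464i)
new amp(|1⟩) = (0.587785 + 0.809017i)·b = (-0.3648 - 0.478i)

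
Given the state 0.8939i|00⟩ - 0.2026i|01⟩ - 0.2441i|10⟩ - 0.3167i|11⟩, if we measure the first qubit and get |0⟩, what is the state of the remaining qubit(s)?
0.9753i|0⟩ - 0.221i|1⟩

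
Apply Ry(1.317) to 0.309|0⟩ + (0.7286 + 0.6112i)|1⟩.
(-0.2015 - 0.374i)|0⟩ + (0.7653 + 0.4834i)|1⟩

Ry(1.317) = [[cos(θ/2), −sin(θ/2)], [sin(θ/2), cos(θ/2)]]; θ = 1.317, cos(θ/2) ≈ 0.790911, sin(θ/2) ≈ 0.611931.
With a = amp(|0⟩) = 0.309 and b = amp(|1⟩) = (0.7286 + 0.6112i):
new amp(|0⟩) = (0.790911)·a + (-0.611931)·b = (-0.2015 - 0.374i)
new amp(|1⟩) = (0.611931)·a + (0.790911)·b = (0.7653 + 0.4834i)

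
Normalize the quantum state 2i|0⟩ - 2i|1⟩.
(1/√2)i|0⟩ - (1/√2)i|1⟩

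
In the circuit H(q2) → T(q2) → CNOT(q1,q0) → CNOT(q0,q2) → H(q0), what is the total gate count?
5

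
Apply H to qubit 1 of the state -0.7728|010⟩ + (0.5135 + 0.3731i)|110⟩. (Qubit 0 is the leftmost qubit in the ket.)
-0.5465|000⟩ + 0.5465|010⟩ + (0.3631 + 0.2638i)|100⟩ + (-0.3631 - 0.2638i)|110⟩

H on qubit 1 mixes each pair of kets that differ only in qubit 1: amplitudes (a, b) of (|…0…⟩, |…1…⟩) become ((a + b)/√2, (a − b)/√2). Kets absent from the input have amplitude 0.
(|000⟩, |010⟩): (a, b) = (0, -0.7728) → (-0.5465, 0.5465)
(|100⟩, |110⟩): (a, b) = (0, (0.5135 + 0.3731i)) → ((0.3631 + 0.2638i), (-0.3631 - 0.2638i))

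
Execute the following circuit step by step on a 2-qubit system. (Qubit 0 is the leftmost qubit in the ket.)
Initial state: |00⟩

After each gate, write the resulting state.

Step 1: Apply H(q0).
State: 1/√2|00⟩ + 1/√2|10⟩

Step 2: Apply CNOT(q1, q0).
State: 1/√2|00⟩ + 1/√2|10⟩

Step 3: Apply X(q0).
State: 1/√2|00⟩ + 1/√2|10⟩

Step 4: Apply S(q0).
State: 1/√2|00⟩ + (1/√2)i|10⟩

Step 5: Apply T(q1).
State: 1/√2|00⟩ + (1/√2)i|10⟩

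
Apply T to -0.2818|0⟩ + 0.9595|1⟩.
-0.2818|0⟩ + (0.6785 + 0.6785i)|1⟩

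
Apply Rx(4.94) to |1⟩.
-0.6222i|0⟩ - 0.7828|1⟩

Rx(4.94) = [[cos(θ/2), −i·sin(θ/2)], [−i·sin(θ/2), cos(θ/2)]]; θ = 4.94, cos(θ/2) ≈ -0.782832, sin(θ/2) ≈ 0.622234.
With a = amp(|0⟩) = 0 and b = amp(|1⟩) = 1:
new amp(|0⟩) = (-0.782832)·a + (-0.622234i)·b = -0.6222i
new amp(|1⟩) = (-0.622234i)·a + (-0.782832)·b = -0.7828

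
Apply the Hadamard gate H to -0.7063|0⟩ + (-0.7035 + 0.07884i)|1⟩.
(-0.9969 + 0.05575i)|0⟩ + (-0.00198 - 0.05575i)|1⟩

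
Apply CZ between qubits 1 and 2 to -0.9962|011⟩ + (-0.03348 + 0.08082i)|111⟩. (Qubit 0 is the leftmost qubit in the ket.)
0.9962|011⟩ + (0.03348 - 0.08082i)|111⟩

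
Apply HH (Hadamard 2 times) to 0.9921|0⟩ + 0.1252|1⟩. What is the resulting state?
0.9921|0⟩ + 0.1252|1⟩

H² = I, so an even number of Hadamards cancels: H^2 = I and the state is unchanged.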